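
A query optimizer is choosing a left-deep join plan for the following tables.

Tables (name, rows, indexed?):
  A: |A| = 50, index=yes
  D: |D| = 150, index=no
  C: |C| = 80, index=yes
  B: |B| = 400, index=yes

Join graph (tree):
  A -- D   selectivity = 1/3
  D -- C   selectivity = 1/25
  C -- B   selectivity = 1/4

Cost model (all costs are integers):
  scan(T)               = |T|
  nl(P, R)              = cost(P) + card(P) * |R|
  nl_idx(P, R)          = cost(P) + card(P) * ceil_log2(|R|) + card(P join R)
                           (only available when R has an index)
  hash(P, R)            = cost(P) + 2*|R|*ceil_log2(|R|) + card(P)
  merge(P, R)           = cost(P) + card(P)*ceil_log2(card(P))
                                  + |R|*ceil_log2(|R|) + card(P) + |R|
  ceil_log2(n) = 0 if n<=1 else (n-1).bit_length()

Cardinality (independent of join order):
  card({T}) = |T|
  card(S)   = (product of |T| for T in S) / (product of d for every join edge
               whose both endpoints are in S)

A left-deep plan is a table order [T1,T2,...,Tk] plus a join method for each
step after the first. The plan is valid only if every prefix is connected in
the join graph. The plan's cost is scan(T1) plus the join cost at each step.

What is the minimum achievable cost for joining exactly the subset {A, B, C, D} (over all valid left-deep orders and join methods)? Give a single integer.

17700

Selinger DP over subsets of {A,B,C,D}:
  {A}: scan cost=50, card=50
  {D}: scan cost=150, card=150
  {C}: scan cost=80, card=80
  {B}: scan cost=400, card=400
  {AD}: card=2500; try (A,hash)→900, (D,merge)→1750, (A,merge)→1850, (D,hash)→2500, (A,nl_idx)→3550, (D,nl)→7550 …(+1); best=900 via (A,hash)
  {CD}: card=480; try (C,hash)→1420, (C,nl_idx)→1680, (D,merge)→2070, (C,merge)→2140, (D,hash)→2560, (D,nl)→12080 …(+1); best=1420 via (C,hash)
  {BC}: card=8000; try (C,hash)→1920, (B,merge)→4720, (C,merge)→5040, (B,hash)→7360, (B,nl_idx)→8800, (C,nl_idx)→11200 …(+2); best=1920 via (C,hash)
  {ACD}: card=8000; try (A,hash)→2500, (C,hash)→4520, (A,merge)→6570, (A,nl_idx)→12300, (A,nl)→25420, (C,nl_idx)→26400 …(+2); best=2500 via (A,hash)
  {BCD}: card=48000; try (B,hash)→9100, (B,merge)→10220, (D,hash)→12320, (B,nl_idx)→53740, (D,merge)→115270, (B,nl)→193420 …(+1); best=9100 via (B,hash)
  {ABCD}: card=800000; try (B,hash)→17700, (A,hash)→57700, (B,merge)→118500, (A,merge)→825450, (B,nl_idx)→874500, (A,nl_idx)→1097100 …(+2); best=17700 via (B,hash)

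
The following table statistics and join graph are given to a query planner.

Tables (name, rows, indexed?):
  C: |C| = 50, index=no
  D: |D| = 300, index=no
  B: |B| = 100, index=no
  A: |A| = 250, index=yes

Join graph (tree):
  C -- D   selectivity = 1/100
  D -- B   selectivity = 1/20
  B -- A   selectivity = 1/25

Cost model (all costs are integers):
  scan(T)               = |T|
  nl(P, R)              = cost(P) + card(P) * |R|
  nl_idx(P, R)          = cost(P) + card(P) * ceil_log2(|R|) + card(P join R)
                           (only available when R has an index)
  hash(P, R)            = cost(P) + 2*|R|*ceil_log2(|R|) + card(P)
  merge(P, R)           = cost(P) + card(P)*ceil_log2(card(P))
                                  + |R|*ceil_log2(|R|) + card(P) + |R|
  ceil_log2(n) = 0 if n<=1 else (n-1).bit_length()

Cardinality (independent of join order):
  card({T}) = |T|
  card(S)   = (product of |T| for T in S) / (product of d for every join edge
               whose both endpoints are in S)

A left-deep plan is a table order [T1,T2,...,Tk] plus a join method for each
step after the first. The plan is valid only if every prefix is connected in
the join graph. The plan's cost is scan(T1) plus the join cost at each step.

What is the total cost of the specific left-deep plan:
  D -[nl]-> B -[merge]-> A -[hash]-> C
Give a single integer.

66150

step 1: scan D: cost=300, card=300
step 2: join B via nl
    card(P join B) = 300*100/(20) = 1500
    cost = 300 + 300*100 = 30300
step 3: join A via merge
    card(P join A) = 1500*250/(25) = 15000
    cost = 30300 + 1500*11 + 250*8 + 1500 + 250 = 50550
step 4: join C via hash
    card(P join C) = 15000*50/(100) = 7500
    cost = 50550 + 2*50*6 + 15000 = 66150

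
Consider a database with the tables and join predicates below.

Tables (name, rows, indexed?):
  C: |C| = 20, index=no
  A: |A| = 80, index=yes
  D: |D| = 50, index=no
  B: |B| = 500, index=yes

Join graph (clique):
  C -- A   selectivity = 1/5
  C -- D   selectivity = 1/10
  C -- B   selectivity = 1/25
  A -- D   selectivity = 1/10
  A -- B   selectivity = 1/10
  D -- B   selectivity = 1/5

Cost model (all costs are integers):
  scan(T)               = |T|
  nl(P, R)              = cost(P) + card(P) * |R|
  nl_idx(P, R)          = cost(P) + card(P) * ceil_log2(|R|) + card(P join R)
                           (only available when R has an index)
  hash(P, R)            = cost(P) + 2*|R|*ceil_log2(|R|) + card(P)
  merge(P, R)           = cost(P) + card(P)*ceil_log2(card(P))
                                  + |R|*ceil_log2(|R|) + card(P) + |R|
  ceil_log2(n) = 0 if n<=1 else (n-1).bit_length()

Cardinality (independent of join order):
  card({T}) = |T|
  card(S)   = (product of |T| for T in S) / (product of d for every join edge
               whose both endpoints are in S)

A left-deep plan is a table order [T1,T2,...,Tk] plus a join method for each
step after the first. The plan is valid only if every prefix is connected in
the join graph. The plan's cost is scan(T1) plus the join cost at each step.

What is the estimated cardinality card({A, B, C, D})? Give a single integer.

64

Tables in S: A(80), B(500), C(20), D(50)
Edges inside S: C-A(d=5), C-D(d=10), C-B(d=25), A-D(d=10), A-B(d=10), D-B(d=5)
numerator = 80 * 500 * 20 * 50 = 40000000
denominator = 5 * 10 * 25 * 10 * 10 * 5 = 625000
card(S) = 40000000 / 625000 = 64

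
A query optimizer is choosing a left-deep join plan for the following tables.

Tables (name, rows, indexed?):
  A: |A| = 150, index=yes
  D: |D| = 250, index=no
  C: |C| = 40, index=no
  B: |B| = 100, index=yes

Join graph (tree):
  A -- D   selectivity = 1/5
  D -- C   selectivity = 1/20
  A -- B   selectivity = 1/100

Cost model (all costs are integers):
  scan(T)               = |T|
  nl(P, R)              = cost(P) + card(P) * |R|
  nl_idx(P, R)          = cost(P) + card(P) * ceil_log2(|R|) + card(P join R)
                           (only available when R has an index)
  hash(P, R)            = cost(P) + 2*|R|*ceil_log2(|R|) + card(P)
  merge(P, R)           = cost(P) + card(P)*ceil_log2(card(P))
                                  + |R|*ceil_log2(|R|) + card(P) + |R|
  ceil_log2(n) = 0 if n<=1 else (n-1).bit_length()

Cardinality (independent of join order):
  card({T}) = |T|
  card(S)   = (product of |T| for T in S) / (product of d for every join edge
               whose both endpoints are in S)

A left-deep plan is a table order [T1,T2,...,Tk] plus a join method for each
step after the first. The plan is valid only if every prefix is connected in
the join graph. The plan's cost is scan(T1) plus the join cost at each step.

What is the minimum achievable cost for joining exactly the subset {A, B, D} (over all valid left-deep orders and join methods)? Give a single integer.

Selinger DP over subsets of {A,B,D}:
  {A}: scan cost=150, card=150
  {D}: scan cost=250, card=250
  {B}: scan cost=100, card=100
  {AD}: card=7500; try (A,hash)→2900, (D,merge)→3750, (A,merge)→3850, (D,hash)→4300, (A,nl_idx)→9750, (D,nl)→37650 …(+1); best=2900 via (A,hash)
  {AB}: card=150; try (A,nl_idx)→1050, (B,nl_idx)→1350, (B,hash)→1700, (A,merge)→2250, (B,merge)→2300, (A,hash)→2600 …(+2); best=1050 via (A,nl_idx)
  {ABD}: card=7500; try (D,merge)→4650, (D,hash)→5200, (B,hash)→11800, (D,nl)→38550, (B,nl_idx)→62900, (B,merge)→108700 …(+1); best=4650 via (D,merge)

4650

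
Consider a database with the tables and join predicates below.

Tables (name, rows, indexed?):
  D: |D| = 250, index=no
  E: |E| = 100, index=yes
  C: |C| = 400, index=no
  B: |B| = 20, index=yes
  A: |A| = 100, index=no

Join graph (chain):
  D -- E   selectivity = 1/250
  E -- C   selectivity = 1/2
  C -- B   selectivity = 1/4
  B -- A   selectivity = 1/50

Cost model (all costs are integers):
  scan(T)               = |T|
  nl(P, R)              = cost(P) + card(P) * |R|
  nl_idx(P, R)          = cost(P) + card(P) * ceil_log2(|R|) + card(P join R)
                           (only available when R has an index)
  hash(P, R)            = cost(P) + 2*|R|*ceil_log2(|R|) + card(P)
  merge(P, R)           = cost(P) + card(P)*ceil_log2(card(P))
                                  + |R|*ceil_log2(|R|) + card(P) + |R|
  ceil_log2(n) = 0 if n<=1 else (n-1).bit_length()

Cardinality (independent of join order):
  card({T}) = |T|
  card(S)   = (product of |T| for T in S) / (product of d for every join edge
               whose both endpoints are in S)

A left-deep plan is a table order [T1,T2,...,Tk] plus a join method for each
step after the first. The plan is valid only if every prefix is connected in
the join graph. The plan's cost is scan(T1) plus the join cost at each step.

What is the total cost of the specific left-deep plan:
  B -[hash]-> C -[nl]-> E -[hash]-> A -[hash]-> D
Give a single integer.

512640

step 1: scan B: cost=20, card=20
step 2: join C via hash
    card(P join C) = 20*400/(4) = 2000
    cost = 20 + 2*400*9 + 20 = 7240
step 3: join E via nl
    card(P join E) = 2000*100/(2) = 100000
    cost = 7240 + 2000*100 = 207240
step 4: join A via hash
    card(P join A) = 100000*100/(50) = 200000
    cost = 207240 + 2*100*7 + 100000 = 308640
step 5: join D via hash
    card(P join D) = 200000*250/(250) = 200000
    cost = 308640 + 2*250*8 + 200000 = 512640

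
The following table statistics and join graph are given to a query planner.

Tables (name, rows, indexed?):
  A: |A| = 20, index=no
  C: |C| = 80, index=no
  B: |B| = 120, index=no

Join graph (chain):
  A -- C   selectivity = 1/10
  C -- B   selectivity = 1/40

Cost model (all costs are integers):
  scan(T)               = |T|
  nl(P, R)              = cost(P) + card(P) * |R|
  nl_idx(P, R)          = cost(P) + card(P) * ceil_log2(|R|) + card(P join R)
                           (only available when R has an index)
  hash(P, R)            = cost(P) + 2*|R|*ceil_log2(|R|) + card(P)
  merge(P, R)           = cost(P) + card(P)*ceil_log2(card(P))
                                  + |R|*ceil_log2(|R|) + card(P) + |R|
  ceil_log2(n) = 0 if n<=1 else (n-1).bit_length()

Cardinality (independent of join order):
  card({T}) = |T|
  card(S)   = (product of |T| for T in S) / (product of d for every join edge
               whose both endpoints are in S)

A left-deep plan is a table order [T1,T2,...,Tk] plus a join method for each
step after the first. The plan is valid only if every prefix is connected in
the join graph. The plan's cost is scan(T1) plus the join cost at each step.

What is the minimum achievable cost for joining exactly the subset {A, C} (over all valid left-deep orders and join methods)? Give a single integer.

360

Selinger DP over subsets of {A,C}:
  {A}: scan cost=20, card=20
  {C}: scan cost=80, card=80
  {AC}: card=160; try (A,hash)→360, (C,merge)→780, (A,merge)→840, (C,hash)→1160, (C,nl)→1620, (A,nl)→1680; best=360 via (A,hash)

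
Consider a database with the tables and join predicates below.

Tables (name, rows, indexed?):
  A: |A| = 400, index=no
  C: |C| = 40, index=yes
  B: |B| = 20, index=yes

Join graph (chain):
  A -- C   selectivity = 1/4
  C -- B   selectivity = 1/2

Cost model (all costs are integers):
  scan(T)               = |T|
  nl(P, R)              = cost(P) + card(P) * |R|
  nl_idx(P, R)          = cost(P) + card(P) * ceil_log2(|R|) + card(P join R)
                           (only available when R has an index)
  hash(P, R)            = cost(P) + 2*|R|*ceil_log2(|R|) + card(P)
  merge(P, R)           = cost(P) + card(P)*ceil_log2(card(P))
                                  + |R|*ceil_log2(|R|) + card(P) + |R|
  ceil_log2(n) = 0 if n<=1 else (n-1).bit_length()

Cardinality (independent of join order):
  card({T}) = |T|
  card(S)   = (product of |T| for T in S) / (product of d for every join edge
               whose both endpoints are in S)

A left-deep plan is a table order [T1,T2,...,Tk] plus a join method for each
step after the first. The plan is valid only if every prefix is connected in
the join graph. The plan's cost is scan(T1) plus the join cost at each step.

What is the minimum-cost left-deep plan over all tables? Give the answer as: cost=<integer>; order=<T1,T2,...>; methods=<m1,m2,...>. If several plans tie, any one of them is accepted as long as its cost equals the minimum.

cost=5480; order=A,C,B; methods=hash,hash

Selinger DP (subsets sized 1..n):
  {A}: scan cost=400, card=400
  {C}: scan cost=40, card=40
  {B}: scan cost=20, card=20
  {AC}: card=4000; try (C,hash)→1280, (A,merge)→4320, (C,merge)→4680, (C,nl_idx)→6800, (A,hash)→7280, (A,nl)→16040 …(+1); best=1280 via (C,hash)
  {BC}: card=400; try (B,hash)→280, (C,merge)→420, (B,merge)→440, (C,hash)→520, (C,nl_idx)→540, (B,nl_idx)→640 …(+2); best=280 via (B,hash)
  {ABC}: card=40000; try (B,hash)→5480, (A,hash)→7880, (A,merge)→8280, (B,merge)→53400, (B,nl_idx)→61280, (B,nl)→81280 …(+1); best=5480 via (B,hash)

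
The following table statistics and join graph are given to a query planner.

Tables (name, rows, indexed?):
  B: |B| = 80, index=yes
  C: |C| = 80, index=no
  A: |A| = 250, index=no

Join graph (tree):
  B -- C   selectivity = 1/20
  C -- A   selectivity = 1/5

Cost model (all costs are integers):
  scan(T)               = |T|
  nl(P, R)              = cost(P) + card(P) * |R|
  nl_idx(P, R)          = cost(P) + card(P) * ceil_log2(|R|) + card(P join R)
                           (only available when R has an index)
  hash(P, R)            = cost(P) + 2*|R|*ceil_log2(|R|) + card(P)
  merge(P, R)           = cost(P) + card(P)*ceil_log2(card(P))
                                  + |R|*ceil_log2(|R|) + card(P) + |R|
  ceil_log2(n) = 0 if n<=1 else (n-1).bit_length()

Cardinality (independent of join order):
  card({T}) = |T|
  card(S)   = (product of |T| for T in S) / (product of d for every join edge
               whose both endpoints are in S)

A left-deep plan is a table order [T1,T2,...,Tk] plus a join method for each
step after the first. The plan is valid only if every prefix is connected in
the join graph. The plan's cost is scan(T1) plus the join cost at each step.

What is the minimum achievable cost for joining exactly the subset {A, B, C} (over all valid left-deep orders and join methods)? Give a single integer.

Selinger DP over subsets of {A,B,C}:
  {B}: scan cost=80, card=80
  {C}: scan cost=80, card=80
  {A}: scan cost=250, card=250
  {BC}: card=320; try (B,nl_idx)→960, (C,hash)→1280, (B,hash)→1280, (C,merge)→1360, (B,merge)→1360, (C,nl)→6480 …(+1); best=960 via (B,nl_idx)
  {AC}: card=4000; try (C,hash)→1620, (A,merge)→2970, (C,merge)→3140, (A,hash)→4160, (A,nl)→20080, (C,nl)→20250; best=1620 via (C,hash)
  {ABC}: card=16000; try (A,hash)→5280, (A,merge)→6410, (B,hash)→6740, (B,nl_idx)→45620, (B,merge)→54260, (A,nl)→80960 …(+1); best=5280 via (A,hash)

5280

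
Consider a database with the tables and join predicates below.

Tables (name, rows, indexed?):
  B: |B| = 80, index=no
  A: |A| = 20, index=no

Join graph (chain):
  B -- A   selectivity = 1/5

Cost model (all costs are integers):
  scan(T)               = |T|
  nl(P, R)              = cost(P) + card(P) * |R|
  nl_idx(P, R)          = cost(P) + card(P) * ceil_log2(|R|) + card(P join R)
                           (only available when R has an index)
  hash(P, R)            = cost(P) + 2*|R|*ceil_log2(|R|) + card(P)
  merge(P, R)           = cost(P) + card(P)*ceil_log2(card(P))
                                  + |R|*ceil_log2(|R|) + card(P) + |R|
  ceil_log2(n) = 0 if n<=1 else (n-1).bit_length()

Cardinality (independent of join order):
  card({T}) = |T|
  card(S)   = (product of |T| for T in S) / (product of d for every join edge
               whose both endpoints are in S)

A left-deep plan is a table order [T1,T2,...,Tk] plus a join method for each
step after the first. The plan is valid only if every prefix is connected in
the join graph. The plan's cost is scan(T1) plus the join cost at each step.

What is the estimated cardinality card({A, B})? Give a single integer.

Tables in S: A(20), B(80)
Edges inside S: B-A(d=5)
numerator = 20 * 80 = 1600
denominator = 5 = 5
card(S) = 1600 / 5 = 320

320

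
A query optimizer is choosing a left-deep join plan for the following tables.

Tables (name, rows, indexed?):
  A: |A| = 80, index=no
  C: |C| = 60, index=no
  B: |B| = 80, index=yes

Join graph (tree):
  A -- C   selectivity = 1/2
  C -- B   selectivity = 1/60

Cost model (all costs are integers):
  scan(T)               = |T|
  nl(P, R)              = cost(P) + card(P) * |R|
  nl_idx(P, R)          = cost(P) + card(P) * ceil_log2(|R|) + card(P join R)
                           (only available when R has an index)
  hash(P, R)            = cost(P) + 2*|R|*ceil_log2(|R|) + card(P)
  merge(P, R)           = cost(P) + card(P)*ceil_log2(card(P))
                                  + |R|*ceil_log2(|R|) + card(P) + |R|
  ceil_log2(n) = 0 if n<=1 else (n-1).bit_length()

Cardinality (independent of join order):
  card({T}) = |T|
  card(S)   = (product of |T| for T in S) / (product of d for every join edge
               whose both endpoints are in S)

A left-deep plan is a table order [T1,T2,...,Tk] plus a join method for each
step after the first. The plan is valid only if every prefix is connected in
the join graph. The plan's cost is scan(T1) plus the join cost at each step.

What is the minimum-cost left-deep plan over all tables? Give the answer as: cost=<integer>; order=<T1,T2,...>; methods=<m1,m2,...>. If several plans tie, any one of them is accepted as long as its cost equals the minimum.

Selinger DP (subsets sized 1..n):
  {A}: scan cost=80, card=80
  {C}: scan cost=60, card=60
  {B}: scan cost=80, card=80
  {AC}: card=2400; try (C,hash)→880, (A,merge)→1120, (C,merge)→1140, (A,hash)→1240, (A,nl)→4860, (C,nl)→4880; best=880 via (C,hash)
  {BC}: card=80; try (B,nl_idx)→560, (C,hash)→880, (B,merge)→1120, (C,merge)→1140, (B,hash)→1240, (B,nl)→4860 …(+1); best=560 via (B,nl_idx)
  {ABC}: card=3200; try (A,hash)→1760, (A,merge)→1840, (B,hash)→4400, (A,nl)→6960, (B,nl_idx)→20880, (B,merge)→32720 …(+1); best=1760 via (A,hash)

cost=1760; order=C,B,A; methods=nl_idx,hash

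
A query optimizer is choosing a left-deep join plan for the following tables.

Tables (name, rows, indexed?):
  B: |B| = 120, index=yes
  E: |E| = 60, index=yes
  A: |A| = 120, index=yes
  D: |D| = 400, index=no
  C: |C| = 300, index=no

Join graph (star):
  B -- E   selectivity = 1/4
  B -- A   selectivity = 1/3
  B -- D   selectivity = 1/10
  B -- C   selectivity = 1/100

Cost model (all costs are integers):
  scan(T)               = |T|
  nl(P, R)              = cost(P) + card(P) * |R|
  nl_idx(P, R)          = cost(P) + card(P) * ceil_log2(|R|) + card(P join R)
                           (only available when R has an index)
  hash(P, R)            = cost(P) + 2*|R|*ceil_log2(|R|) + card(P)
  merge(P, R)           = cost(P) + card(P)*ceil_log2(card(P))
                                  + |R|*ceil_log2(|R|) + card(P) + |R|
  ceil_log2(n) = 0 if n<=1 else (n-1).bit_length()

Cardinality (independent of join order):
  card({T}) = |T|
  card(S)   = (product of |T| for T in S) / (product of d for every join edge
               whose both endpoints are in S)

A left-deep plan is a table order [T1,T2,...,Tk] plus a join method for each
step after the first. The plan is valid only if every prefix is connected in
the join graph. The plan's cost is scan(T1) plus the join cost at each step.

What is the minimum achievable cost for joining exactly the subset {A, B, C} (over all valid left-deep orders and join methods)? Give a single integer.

Selinger DP over subsets of {A,B,C}:
  {B}: scan cost=120, card=120
  {A}: scan cost=120, card=120
  {C}: scan cost=300, card=300
  {AB}: card=4800; try (B,hash)→1920, (A,hash)→1920, (B,merge)→2040, (A,merge)→2040, (B,nl_idx)→5760, (A,nl_idx)→5760 …(+2); best=1920 via (B,hash)
  {BC}: card=360; try (B,hash)→2280, (B,nl_idx)→2760, (C,merge)→4080, (B,merge)→4260, (C,hash)→5640, (C,nl)→36120 …(+1); best=2280 via (B,hash)
  {ABC}: card=14400; try (A,hash)→4320, (A,merge)→6840, (C,hash)→12120, (A,nl_idx)→19200, (A,nl)→45480, (C,merge)→72120 …(+1); best=4320 via (A,hash)

4320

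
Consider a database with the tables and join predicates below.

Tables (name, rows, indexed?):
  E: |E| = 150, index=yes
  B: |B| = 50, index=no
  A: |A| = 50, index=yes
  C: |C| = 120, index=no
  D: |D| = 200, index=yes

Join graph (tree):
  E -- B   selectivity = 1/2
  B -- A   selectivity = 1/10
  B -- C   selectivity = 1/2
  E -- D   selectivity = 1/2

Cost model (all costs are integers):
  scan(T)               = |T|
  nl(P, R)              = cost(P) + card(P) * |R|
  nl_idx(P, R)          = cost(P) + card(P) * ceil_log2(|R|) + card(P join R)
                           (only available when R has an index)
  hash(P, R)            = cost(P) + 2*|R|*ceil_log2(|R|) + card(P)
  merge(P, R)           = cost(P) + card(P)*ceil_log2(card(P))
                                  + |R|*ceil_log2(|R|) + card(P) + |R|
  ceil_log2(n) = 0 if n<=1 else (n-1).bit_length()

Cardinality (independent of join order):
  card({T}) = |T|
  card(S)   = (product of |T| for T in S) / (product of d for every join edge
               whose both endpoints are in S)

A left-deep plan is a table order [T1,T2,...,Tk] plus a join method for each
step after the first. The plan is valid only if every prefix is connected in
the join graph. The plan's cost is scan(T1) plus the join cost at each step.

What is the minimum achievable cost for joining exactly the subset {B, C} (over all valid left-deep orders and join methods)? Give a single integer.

Selinger DP over subsets of {B,C}:
  {B}: scan cost=50, card=50
  {C}: scan cost=120, card=120
  {BC}: card=3000; try (B,hash)→840, (C,merge)→1360, (B,merge)→1430, (C,hash)→1780, (C,nl)→6050, (B,nl)→6120; best=840 via (B,hash)

840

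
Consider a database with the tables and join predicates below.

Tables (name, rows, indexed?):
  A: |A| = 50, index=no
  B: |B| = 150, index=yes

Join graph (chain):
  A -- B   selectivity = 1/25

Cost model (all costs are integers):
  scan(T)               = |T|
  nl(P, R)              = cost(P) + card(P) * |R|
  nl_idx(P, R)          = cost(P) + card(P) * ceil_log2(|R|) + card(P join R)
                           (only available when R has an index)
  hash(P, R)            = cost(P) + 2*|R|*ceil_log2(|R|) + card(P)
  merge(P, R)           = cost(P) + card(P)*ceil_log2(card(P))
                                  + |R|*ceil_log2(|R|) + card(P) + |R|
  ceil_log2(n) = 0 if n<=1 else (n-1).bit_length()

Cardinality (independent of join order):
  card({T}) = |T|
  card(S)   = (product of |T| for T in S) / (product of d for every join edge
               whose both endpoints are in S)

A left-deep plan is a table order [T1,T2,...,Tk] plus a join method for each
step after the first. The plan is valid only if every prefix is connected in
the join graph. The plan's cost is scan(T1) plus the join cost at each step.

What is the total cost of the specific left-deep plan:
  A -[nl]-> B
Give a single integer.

7550

step 1: scan A: cost=50, card=50
step 2: join B via nl
    card(P join B) = 50*150/(25) = 300
    cost = 50 + 50*150 = 7550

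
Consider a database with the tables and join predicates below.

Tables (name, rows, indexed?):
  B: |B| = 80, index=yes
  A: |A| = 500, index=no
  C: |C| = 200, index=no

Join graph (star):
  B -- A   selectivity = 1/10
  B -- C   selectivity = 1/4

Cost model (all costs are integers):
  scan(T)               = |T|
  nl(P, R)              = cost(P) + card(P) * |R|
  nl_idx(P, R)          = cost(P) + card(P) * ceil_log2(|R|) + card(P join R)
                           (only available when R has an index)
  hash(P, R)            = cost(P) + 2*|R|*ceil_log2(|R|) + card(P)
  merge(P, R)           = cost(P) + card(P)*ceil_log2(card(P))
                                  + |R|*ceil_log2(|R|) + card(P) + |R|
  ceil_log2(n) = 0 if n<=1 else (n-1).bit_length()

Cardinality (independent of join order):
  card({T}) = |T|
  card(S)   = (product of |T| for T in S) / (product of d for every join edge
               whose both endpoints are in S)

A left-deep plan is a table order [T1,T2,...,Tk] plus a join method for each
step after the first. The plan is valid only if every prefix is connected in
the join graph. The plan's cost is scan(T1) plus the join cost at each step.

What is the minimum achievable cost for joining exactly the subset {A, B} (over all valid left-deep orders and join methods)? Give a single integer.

Selinger DP over subsets of {A,B}:
  {B}: scan cost=80, card=80
  {A}: scan cost=500, card=500
  {AB}: card=4000; try (B,hash)→2120, (A,merge)→5720, (B,merge)→6140, (B,nl_idx)→8000, (A,hash)→9160, (A,nl)→40080 …(+1); best=2120 via (B,hash)

2120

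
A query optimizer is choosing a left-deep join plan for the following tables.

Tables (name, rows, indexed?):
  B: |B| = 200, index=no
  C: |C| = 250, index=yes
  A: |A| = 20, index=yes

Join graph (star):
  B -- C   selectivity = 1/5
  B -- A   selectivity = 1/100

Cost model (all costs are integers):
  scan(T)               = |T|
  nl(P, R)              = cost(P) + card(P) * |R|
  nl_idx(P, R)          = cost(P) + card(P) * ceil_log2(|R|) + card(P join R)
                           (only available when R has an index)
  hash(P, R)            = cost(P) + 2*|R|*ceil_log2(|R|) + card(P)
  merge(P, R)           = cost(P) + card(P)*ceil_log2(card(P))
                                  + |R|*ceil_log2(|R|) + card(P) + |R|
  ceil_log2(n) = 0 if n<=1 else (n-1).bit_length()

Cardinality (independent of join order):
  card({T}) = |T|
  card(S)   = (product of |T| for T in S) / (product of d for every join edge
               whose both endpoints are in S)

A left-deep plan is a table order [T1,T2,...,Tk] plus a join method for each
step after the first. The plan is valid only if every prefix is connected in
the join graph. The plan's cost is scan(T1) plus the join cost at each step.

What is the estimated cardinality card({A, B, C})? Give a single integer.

2000

Tables in S: A(20), B(200), C(250)
Edges inside S: B-C(d=5), B-A(d=100)
numerator = 20 * 200 * 250 = 1000000
denominator = 5 * 100 = 500
card(S) = 1000000 / 500 = 2000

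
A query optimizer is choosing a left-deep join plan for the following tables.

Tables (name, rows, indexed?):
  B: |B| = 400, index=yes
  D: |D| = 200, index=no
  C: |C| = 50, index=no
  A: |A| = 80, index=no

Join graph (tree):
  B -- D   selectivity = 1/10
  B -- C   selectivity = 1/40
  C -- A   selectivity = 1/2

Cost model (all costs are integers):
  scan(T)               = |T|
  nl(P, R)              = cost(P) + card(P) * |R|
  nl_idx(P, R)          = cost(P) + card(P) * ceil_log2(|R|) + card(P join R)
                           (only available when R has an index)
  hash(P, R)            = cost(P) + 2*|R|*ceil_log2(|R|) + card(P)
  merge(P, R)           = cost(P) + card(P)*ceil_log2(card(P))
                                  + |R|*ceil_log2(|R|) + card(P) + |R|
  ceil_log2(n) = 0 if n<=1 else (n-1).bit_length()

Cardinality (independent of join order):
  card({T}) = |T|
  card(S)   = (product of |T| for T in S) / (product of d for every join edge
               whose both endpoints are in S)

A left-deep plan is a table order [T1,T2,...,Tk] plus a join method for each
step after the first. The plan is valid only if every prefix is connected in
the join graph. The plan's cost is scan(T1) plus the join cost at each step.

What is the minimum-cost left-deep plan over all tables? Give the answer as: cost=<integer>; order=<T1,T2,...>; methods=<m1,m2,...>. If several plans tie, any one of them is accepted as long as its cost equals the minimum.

Selinger DP (subsets sized 1..n):
  {B}: scan cost=400, card=400
  {D}: scan cost=200, card=200
  {C}: scan cost=50, card=50
  {A}: scan cost=80, card=80
  {BD}: card=8000; try (D,hash)→4000, (B,merge)→6000, (D,merge)→6200, (B,hash)→7600, (B,nl_idx)→10000, (B,nl)→80200 …(+1); best=4000 via (D,hash)
  {BC}: card=500; try (B,nl_idx)→1000, (C,hash)→1400, (B,merge)→4400, (C,merge)→4750, (B,hash)→7300, (B,nl)→20050 …(+1); best=1000 via (B,nl_idx)
  {AC}: card=2000; try (C,hash)→760, (A,merge)→1040, (C,merge)→1070, (A,hash)→1220, (A,nl)→4050, (C,nl)→4080; best=760 via (C,hash)
  {BCD}: card=10000; try (D,hash)→4700, (D,merge)→7800, (C,hash)→12600, (D,nl)→101000, (C,merge)→116350, (C,nl)→404000; best=4700 via (D,hash)
  {ABC}: card=20000; try (A,hash)→2620, (A,merge)→6640, (B,hash)→9960, (B,merge)→28760, (B,nl_idx)→38760, (A,nl)→41000 …(+1); best=2620 via (A,hash)
  {ABCD}: card=400000; try (A,hash)→15820, (D,hash)→25820, (A,merge)→155340, (D,merge)→324420, (A,nl)→804700, (D,nl)→4002620; best=15820 via (A,hash)

cost=15820; order=C,B,D,A; methods=nl_idx,hash,hash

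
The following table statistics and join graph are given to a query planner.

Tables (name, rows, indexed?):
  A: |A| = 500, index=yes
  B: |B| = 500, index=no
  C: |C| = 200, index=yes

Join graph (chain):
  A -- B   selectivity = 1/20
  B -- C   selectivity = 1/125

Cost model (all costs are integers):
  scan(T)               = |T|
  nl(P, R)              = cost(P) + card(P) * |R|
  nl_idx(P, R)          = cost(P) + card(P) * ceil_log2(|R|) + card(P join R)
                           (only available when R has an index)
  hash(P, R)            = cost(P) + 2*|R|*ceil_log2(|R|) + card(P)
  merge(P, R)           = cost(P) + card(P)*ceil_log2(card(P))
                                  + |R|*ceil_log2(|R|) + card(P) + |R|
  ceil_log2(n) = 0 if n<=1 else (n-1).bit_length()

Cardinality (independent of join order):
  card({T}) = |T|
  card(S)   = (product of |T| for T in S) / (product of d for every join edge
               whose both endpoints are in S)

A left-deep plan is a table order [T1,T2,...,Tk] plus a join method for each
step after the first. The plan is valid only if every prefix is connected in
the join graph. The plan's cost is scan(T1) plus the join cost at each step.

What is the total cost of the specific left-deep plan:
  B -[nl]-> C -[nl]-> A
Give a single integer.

step 1: scan B: cost=500, card=500
step 2: join C via nl
    card(P join C) = 500*200/(125) = 800
    cost = 500 + 500*200 = 100500
step 3: join A via nl
    card(P join A) = 800*500/(20) = 20000
    cost = 100500 + 800*500 = 500500

500500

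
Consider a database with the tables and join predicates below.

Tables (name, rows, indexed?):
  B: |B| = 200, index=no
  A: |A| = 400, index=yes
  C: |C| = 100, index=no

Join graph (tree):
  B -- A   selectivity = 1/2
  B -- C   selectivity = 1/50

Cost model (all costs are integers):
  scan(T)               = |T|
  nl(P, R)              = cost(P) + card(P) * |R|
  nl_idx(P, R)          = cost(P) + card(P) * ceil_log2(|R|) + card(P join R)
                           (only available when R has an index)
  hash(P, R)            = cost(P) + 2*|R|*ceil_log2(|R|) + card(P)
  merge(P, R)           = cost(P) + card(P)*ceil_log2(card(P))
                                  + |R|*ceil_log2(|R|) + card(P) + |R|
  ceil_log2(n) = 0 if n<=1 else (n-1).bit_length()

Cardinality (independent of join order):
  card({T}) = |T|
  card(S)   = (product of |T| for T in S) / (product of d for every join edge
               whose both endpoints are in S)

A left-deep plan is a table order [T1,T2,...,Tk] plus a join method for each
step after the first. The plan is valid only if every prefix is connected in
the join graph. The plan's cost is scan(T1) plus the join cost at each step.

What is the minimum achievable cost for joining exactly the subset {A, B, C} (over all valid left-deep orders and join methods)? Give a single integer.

Selinger DP over subsets of {A,B,C}:
  {B}: scan cost=200, card=200
  {A}: scan cost=400, card=400
  {C}: scan cost=100, card=100
  {AB}: card=40000; try (B,hash)→4000, (A,merge)→6000, (B,merge)→6200, (A,hash)→7600, (A,nl_idx)→42000, (A,nl)→80200 …(+1); best=4000 via (B,hash)
  {BC}: card=400; try (C,hash)→1800, (B,merge)→2700, (C,merge)→2800, (B,hash)→3400, (B,nl)→20100, (C,nl)→20200; best=1800 via (C,hash)
  {ABC}: card=80000; try (A,hash)→9400, (A,merge)→9800, (C,hash)→45400, (A,nl_idx)→85400, (A,nl)→161800, (C,merge)→684800 …(+1); best=9400 via (A,hash)

9400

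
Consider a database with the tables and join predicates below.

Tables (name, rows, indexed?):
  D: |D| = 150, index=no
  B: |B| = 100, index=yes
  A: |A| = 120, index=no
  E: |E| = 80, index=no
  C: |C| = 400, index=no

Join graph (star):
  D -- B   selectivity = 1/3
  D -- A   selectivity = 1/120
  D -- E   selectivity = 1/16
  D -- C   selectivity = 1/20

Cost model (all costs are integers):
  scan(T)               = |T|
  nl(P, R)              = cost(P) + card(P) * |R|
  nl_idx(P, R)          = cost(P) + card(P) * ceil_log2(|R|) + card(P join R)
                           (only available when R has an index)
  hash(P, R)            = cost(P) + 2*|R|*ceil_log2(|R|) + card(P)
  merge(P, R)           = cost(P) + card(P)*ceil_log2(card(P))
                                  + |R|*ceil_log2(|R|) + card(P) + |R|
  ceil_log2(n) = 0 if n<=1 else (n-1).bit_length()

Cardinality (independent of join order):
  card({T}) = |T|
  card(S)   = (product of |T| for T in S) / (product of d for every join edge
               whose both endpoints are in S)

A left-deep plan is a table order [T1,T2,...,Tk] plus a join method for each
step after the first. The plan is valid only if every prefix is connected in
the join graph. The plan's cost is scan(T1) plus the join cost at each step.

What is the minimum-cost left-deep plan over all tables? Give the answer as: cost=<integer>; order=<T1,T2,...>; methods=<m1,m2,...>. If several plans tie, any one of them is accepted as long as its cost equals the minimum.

Selinger DP (subsets sized 1..n):
  {D}: scan cost=150, card=150
  {B}: scan cost=100, card=100
  {A}: scan cost=120, card=120
  {E}: scan cost=80, card=80
  {C}: scan cost=400, card=400
  {BD}: card=5000; try (B,hash)→1700, (D,merge)→2250, (B,merge)→2300, (D,hash)→2600, (B,nl_idx)→6200, (D,nl)→15100 …(+1); best=1700 via (B,hash)
  {AD}: card=150; try (A,hash)→1980, (D,merge)→2430, (A,merge)→2460, (D,hash)→2640, (D,nl)→18120, (A,nl)→18150; best=1980 via (A,hash)
  {DE}: card=750; try (E,hash)→1420, (D,merge)→2070, (E,merge)→2140, (D,hash)→2560, (D,nl)→12080, (E,nl)→12150; best=1420 via (E,hash)
  {CD}: card=3000; try (D,hash)→3200, (C,merge)→5500, (D,merge)→5750, (C,hash)→7500, (C,nl)→60150, (D,nl)→60400; best=3200 via (D,hash)
  {ABD}: card=5000; try (B,hash)→3530, (B,merge)→4130, (B,nl_idx)→8030, (A,hash)→8380, (B,nl)→16980, (A,merge)→72660 …(+1); best=3530 via (B,hash)
  {BDE}: card=25000; try (B,hash)→3570, (E,hash)→7820, (B,merge)→10470, (B,nl_idx)→31670, (E,merge)→72340, (B,nl)→76420 …(+1); best=3570 via (B,hash)
  {BCD}: card=100000; try (B,hash)→7600, (C,hash)→13900, (B,merge)→43000, (C,merge)→75700, (B,nl_idx)→124200, (B,nl)→303200 …(+1); best=7600 via (B,hash)
  {ADE}: card=750; try (E,hash)→3250, (A,hash)→3850, (E,merge)→3970, (A,merge)→10630, (E,nl)→13980, (A,nl)→91420; best=3250 via (E,hash)
  {ACD}: card=3000; try (C,merge)→7330, (A,hash)→7880, (C,hash)→9330, (A,merge)→43160, (C,nl)→61980, (A,nl)→363200; best=7330 via (C,merge)
  {CDE}: card=15000; try (E,hash)→7320, (C,hash)→9370, (C,merge)→13670, (E,merge)→42840, (E,nl)→243200, (C,nl)→301420; best=7320 via (E,hash)
  {ABDE}: card=25000; try (B,hash)→5400, (E,hash)→9650, (B,merge)→12300, (A,hash)→30250, (B,nl_idx)→33500, (E,merge)→74170 …(+4); best=5400 via (B,hash)
  {ABCD}: card=100000; try (B,hash)→11730, (C,hash)→15730, (B,merge)→47130, (C,merge)→77530, (A,hash)→109280, (B,nl_idx)→128330 …(+4); best=11730 via (B,hash)
  {BCDE}: card=500000; try (B,hash)→23720, (C,hash)→35770, (E,hash)→108720, (B,merge)→233120, (C,merge)→407570, (B,nl_idx)→612320 …(+4); best=23720 via (B,hash)
  {ACDE}: card=15000; try (C,hash)→11200, (E,hash)→11450, (C,merge)→15500, (A,hash)→24000, (E,merge)→46970, (A,merge)→233280 …(+3); best=11200 via (C,hash)
  {ABCDE}: card=500000; try (B,hash)→27600, (C,hash)→37600, (E,hash)→112850, (B,merge)→237000, (C,merge)→409400, (A,hash)→525400 …(+7); best=27600 via (B,hash)

cost=27600; order=D,A,E,C,B; methods=hash,hash,hash,hash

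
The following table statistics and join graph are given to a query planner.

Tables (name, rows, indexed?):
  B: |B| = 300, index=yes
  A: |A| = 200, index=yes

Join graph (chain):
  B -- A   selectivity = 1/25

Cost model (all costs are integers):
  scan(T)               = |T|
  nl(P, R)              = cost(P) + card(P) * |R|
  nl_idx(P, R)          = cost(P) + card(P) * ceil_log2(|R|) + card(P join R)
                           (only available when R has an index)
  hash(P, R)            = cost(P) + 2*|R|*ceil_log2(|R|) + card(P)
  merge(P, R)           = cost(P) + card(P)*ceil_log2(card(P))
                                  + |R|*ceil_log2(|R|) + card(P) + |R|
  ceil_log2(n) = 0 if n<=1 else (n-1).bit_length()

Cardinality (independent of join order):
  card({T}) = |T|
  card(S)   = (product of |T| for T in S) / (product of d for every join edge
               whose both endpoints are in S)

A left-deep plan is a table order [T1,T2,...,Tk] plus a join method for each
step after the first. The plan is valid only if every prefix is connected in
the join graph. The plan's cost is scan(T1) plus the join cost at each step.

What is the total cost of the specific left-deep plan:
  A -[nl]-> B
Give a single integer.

step 1: scan A: cost=200, card=200
step 2: join B via nl
    card(P join B) = 200*300/(25) = 2400
    cost = 200 + 200*300 = 60200

60200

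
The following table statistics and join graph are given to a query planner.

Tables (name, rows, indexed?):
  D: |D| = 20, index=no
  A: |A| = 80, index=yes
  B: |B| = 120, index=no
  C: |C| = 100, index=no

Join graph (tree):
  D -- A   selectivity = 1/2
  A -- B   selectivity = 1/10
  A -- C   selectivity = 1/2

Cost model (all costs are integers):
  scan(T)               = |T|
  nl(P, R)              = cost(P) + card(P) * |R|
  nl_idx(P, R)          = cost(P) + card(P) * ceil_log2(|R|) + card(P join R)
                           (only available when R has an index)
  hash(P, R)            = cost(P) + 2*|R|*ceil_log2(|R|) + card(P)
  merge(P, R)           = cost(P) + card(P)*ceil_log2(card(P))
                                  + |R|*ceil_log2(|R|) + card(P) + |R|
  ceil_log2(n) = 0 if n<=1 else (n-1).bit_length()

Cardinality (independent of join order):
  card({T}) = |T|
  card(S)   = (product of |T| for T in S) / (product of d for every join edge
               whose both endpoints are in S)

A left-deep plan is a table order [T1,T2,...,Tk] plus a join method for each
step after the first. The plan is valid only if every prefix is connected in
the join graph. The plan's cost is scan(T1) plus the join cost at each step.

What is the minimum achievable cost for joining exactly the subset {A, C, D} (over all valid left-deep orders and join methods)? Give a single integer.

Selinger DP over subsets of {A,C,D}:
  {D}: scan cost=20, card=20
  {A}: scan cost=80, card=80
  {C}: scan cost=100, card=100
  {AD}: card=800; try (D,hash)→360, (A,merge)→780, (D,merge)→840, (A,nl_idx)→960, (A,hash)→1160, (A,nl)→1620 …(+1); best=360 via (D,hash)
  {AC}: card=4000; try (A,hash)→1320, (C,merge)→1520, (A,merge)→1540, (C,hash)→1560, (A,nl_idx)→4800, (C,nl)→8080 …(+1); best=1320 via (A,hash)
  {ACD}: card=40000; try (C,hash)→2560, (D,hash)→5520, (C,merge)→9960, (D,merge)→53440, (C,nl)→80360, (D,nl)→81320; best=2560 via (C,hash)

2560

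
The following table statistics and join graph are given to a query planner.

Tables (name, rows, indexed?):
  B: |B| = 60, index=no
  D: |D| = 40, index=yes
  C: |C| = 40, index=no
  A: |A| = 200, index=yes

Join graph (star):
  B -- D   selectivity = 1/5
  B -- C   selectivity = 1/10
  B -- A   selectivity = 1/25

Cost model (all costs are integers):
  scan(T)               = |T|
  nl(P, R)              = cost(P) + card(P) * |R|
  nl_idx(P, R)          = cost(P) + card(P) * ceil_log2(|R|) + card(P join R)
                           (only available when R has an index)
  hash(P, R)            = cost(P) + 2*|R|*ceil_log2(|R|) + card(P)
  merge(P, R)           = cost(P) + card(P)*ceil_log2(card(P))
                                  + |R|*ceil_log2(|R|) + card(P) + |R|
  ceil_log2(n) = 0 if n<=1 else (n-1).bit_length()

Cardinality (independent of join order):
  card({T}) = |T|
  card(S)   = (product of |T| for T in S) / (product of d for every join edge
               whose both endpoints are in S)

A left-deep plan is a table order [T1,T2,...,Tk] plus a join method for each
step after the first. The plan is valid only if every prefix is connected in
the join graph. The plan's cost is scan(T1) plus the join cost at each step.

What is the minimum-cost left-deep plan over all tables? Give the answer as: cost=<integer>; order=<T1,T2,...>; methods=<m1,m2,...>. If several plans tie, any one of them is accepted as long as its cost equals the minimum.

Selinger DP (subsets sized 1..n):
  {B}: scan cost=60, card=60
  {D}: scan cost=40, card=40
  {C}: scan cost=40, card=40
  {A}: scan cost=200, card=200
  {BD}: card=480; try (D,hash)→600, (B,merge)→740, (D,merge)→760, (B,hash)→800, (D,nl_idx)→900, (B,nl)→2440 …(+1); best=600 via (D,hash)
  {BC}: card=240; try (C,hash)→600, (B,merge)→740, (C,merge)→760, (B,hash)→800, (B,nl)→2440, (C,nl)→2460; best=600 via (C,hash)
  {AB}: card=480; try (A,nl_idx)→1020, (B,hash)→1120, (A,merge)→2280, (B,merge)→2420, (A,hash)→3320, (A,nl)→12060 …(+1); best=1020 via (A,nl_idx)
  {BCD}: card=1920; try (D,hash)→1320, (C,hash)→1560, (D,merge)→3040, (D,nl_idx)→3960, (C,merge)→5680, (D,nl)→10200 …(+1); best=1320 via (D,hash)
  {ABD}: card=3840; try (D,hash)→1980, (A,hash)→4280, (D,merge)→6100, (A,merge)→7200, (D,nl_idx)→7740, (A,nl_idx)→8280 …(+2); best=1980 via (D,hash)
  {ABC}: card=1920; try (C,hash)→1980, (A,hash)→4040, (A,nl_idx)→4440, (A,merge)→4560, (C,merge)→6100, (C,nl)→20220 …(+1); best=1980 via (C,hash)
  {ABCD}: card=15360; try (D,hash)→4380, (C,hash)→6300, (A,hash)→6440, (D,merge)→25300, (A,merge)→26160, (D,nl_idx)→28860 …(+5); best=4380 via (D,hash)

cost=4380; order=B,A,C,D; methods=nl_idx,hash,hash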